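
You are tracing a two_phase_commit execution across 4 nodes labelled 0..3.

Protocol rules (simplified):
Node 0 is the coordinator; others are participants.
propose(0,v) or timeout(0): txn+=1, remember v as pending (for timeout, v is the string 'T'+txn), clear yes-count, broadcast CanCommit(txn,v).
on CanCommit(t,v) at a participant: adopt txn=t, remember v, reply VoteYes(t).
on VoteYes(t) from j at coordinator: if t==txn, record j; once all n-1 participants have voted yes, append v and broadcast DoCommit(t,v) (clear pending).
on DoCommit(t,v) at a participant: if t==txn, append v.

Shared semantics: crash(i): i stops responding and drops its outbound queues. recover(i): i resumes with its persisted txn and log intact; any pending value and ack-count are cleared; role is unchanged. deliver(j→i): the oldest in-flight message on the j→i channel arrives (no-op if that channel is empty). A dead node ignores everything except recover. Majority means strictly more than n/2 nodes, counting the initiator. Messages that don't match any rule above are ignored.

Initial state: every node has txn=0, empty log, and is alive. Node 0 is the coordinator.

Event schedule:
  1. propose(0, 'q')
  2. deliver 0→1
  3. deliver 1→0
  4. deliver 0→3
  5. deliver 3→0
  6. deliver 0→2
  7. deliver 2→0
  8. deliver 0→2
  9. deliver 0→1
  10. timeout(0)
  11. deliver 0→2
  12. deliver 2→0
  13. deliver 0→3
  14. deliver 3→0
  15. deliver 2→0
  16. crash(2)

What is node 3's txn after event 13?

1

1. propose(0,'q'):  <0:coor t1 ->
2. deliver 0→1:  <1:part t1 ->
3. deliver 1→0:  nop
4. deliver 0→3:  <3:part t1 ->
5. deliver 3→0:  nop
6. deliver 0→2:  <2:part t1 ->
7. deliver 2→0:  <0:coor t1 q>
8. deliver 0→2:  <2:part t1 q>
9. deliver 0→1:  <1:part t1 q>
10. timeout(0):  <0:coor t2 q>
11. deliver 0→2:  <2:part t2 q>
12. deliver 2→0:  nop
13. deliver 0→3:  <3:part t1 q>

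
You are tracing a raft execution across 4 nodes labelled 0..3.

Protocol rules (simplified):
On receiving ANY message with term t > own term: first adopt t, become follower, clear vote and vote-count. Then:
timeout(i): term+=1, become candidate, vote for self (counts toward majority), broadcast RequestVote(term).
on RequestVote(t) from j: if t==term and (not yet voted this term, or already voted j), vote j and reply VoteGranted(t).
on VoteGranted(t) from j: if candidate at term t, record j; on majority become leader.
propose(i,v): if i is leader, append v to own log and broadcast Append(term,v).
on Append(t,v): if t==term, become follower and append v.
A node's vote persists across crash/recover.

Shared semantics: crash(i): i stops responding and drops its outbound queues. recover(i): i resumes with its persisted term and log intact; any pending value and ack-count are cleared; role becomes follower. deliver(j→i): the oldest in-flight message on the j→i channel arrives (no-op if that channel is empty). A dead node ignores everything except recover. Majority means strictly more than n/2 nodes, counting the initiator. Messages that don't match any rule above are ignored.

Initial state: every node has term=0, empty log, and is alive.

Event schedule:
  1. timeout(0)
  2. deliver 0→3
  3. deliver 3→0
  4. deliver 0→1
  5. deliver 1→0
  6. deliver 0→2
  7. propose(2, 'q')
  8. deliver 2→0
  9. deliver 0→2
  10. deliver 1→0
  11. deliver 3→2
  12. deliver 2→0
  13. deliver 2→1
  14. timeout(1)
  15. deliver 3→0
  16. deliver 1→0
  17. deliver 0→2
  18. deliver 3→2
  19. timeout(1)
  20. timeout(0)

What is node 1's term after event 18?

1. timeout(0):  <0:cand t1 ->
2. deliver 0→3:  <3:foll t1 ->
3. deliver 3→0:  nop
4. deliver 0→1:  <1:foll t1 ->
5. deliver 1→0:  <0:lead t1 ->
6. deliver 0→2:  <2:foll t1 ->
7. propose(2,'q'):  nop
8. deliver 2→0:  nop
9. deliver 0→2:  nop
10. deliver 1→0:  nop
11. deliver 3→2:  nop
12. deliver 2→0:  nop
13. deliver 2→1:  nop
14. timeout(1):  <1:cand t2 ->
15. deliver 3→0:  nop
16. deliver 1→0:  <0:foll t2 ->
17. deliver 0→2:  nop
18. deliver 3→2:  nop

2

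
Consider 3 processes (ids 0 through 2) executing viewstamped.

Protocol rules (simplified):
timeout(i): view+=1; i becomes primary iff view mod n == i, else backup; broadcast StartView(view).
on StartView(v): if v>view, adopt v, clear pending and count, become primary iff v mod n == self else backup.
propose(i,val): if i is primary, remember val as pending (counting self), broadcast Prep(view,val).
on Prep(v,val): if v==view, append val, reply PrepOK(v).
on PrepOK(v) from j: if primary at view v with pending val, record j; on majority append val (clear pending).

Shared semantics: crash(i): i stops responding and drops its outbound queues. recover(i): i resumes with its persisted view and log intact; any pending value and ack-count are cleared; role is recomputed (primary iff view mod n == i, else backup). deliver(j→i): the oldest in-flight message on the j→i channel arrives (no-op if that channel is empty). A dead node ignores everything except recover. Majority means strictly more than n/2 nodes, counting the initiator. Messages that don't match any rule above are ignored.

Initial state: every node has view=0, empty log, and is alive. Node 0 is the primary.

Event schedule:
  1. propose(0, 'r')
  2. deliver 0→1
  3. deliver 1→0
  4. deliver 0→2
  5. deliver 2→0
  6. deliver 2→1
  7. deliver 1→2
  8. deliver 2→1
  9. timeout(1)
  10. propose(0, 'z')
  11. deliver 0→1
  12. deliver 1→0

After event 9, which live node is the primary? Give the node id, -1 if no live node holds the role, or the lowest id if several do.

1. propose(0,'r'):  nop
2. deliver 0→1:  <1:back v0 r>
3. deliver 1→0:  <0:prim v0 r>
4. deliver 0→2:  <2:back v0 r>
5. deliver 2→0:  nop
6. deliver 2→1:  nop
7. deliver 1→2:  nop
8. deliver 2→1:  nop
9. timeout(1):  <1:prim v1 r>

0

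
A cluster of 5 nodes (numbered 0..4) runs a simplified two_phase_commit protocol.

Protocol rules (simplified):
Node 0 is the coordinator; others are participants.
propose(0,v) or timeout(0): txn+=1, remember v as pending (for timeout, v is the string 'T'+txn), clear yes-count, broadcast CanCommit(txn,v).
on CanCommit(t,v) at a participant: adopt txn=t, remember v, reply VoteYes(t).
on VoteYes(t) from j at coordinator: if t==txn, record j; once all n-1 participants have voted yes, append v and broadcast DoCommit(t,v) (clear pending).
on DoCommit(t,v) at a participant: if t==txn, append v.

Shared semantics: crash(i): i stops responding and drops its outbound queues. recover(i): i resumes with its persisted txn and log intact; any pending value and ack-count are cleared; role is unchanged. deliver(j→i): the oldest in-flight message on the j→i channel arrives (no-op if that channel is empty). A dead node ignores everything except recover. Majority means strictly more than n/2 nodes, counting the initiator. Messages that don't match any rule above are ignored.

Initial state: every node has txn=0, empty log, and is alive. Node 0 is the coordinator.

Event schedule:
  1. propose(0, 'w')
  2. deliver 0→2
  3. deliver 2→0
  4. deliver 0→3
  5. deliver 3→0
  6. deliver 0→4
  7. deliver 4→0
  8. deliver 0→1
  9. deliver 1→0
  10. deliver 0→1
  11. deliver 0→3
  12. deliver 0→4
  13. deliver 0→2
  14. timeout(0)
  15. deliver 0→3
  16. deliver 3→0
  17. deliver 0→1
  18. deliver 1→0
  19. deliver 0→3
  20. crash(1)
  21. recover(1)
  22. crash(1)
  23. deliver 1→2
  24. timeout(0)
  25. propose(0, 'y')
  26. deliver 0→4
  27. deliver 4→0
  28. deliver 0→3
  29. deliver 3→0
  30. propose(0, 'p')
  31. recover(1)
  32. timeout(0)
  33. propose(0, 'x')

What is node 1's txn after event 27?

e1 propose(0,'w'): 0[coor,t=1,-]
e2 deliver 0→2: 2[part,t=1,-]
e3 deliver 2→0: ·
e4 deliver 0→3: 3[part,t=1,-]
e5 deliver 3→0: ·
e6 deliver 0→4: 4[part,t=1,-]
e7 deliver 4→0: ·
e8 deliver 0→1: 1[part,t=1,-]
e9 deliver 1→0: 0[coor,t=1,w]
e10 deliver 0→1: 1[part,t=1,w]
e11 deliver 0→3: 3[part,t=1,w]
e12 deliver 0→4: 4[part,t=1,w]
e13 deliver 0→2: 2[part,t=1,w]
e14 timeout(0): 0[coor,t=2,w]
e15 deliver 0→3: 3[part,t=2,w]
e16 deliver 3→0: ·
e17 deliver 0→1: 1[part,t=2,w]
e18 deliver 1→0: ·
e19 deliver 0→3: ·
e20 crash(1): 1[✗part,t=2,w]
e21 recover(1): 1[part,t=2,w]
e22 crash(1): 1[✗part,t=2,w]
e23 deliver 1→2: ·
e24 timeout(0): 0[coor,t=3,w]
e25 propose(0,'y'): 0[coor,t=4,w]
e26 deliver 0→4: 4[part,t=2,w]
e27 deliver 4→0: ·

2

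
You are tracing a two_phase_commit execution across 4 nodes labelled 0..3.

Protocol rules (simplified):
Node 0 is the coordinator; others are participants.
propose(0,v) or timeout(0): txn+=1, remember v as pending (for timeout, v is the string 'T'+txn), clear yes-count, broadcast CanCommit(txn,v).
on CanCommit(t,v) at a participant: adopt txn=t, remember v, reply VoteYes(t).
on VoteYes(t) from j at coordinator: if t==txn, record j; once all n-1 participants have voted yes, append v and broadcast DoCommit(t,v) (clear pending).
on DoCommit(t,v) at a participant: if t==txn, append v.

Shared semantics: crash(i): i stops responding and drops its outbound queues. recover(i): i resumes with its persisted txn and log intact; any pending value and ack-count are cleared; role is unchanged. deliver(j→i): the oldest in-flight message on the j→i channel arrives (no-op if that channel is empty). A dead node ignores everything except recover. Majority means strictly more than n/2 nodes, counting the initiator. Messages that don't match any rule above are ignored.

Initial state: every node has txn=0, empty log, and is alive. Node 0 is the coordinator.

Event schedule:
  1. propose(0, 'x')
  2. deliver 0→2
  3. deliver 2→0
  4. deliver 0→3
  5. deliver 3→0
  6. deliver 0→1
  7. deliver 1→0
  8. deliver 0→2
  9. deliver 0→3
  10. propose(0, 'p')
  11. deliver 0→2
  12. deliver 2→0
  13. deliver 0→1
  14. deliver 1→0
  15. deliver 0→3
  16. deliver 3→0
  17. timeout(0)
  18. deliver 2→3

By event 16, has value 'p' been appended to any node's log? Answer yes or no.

no

1. propose(0,'x'):  <0:coor t1 ->
2. deliver 0→2:  <2:part t1 ->
3. deliver 2→0:  nop
4. deliver 0→3:  <3:part t1 ->
5. deliver 3→0:  nop
6. deliver 0→1:  <1:part t1 ->
7. deliver 1→0:  <0:coor t1 x>
8. deliver 0→2:  <2:part t1 x>
9. deliver 0→3:  <3:part t1 x>
10. propose(0,'p'):  <0:coor t2 x>
11. deliver 0→2:  <2:part t2 x>
12. deliver 2→0:  nop
13. deliver 0→1:  <1:part t1 x>
14. deliver 1→0:  nop
15. deliver 0→3:  <3:part t2 x>
16. deliver 3→0:  nop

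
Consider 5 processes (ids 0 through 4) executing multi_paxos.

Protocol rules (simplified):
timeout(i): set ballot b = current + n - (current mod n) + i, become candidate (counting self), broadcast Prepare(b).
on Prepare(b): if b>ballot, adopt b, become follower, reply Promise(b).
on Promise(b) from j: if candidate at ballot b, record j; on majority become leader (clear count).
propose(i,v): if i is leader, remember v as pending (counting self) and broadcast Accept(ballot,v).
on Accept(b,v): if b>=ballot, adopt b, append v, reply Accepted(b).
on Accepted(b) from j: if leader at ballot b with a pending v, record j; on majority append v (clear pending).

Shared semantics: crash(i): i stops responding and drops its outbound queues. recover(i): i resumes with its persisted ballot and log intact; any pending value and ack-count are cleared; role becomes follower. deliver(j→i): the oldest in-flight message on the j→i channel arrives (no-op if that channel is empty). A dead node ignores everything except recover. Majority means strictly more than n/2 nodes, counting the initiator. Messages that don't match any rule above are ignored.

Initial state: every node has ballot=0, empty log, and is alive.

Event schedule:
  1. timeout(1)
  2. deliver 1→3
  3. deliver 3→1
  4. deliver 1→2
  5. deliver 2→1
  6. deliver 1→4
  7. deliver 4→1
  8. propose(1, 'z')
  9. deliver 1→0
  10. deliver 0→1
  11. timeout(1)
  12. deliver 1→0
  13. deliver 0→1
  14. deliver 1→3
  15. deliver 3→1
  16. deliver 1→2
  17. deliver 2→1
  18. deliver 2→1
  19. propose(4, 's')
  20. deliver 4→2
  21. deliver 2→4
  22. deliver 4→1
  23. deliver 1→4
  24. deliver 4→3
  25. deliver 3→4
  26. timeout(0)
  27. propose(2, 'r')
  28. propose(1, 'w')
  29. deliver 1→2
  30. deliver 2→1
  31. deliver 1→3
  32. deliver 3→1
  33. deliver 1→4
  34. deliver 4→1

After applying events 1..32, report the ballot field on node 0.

10

step 1 timeout(1): 1={cand,b=6,log=-}
step 2 deliver 1→3: 3={foll,b=6,log=-}
step 3 deliver 3→1: —
step 4 deliver 1→2: 2={foll,b=6,log=-}
step 5 deliver 2→1: 1={lead,b=6,log=-}
step 6 deliver 1→4: 4={foll,b=6,log=-}
step 7 deliver 4→1: —
step 8 propose(1,'z'): —
step 9 deliver 1→0: 0={foll,b=6,log=-}
step 10 deliver 0→1: —
step 11 timeout(1): 1={cand,b=11,log=-}
step 12 deliver 1→0: 0={foll,b=6,log=z}
step 13 deliver 0→1: —
step 14 deliver 1→3: 3={foll,b=6,log=z}
step 15 deliver 3→1: —
step 16 deliver 1→2: 2={foll,b=6,log=z}
step 17 deliver 2→1: —
step 18 deliver 2→1: —
step 19 propose(4,'s'): —
step 20 deliver 4→2: —
step 21 deliver 2→4: —
step 22 deliver 4→1: —
step 23 deliver 1→4: 4={foll,b=6,log=z}
step 24 deliver 4→3: —
step 25 deliver 3→4: —
step 26 timeout(0): 0={cand,b=10,log=z}
step 27 propose(2,'r'): —
step 28 propose(1,'w'): —
step 29 deliver 1→2: 2={foll,b=11,log=z}
step 30 deliver 2→1: —
step 31 deliver 1→3: 3={foll,b=11,log=z}
step 32 deliver 3→1: 1={lead,b=11,log=-}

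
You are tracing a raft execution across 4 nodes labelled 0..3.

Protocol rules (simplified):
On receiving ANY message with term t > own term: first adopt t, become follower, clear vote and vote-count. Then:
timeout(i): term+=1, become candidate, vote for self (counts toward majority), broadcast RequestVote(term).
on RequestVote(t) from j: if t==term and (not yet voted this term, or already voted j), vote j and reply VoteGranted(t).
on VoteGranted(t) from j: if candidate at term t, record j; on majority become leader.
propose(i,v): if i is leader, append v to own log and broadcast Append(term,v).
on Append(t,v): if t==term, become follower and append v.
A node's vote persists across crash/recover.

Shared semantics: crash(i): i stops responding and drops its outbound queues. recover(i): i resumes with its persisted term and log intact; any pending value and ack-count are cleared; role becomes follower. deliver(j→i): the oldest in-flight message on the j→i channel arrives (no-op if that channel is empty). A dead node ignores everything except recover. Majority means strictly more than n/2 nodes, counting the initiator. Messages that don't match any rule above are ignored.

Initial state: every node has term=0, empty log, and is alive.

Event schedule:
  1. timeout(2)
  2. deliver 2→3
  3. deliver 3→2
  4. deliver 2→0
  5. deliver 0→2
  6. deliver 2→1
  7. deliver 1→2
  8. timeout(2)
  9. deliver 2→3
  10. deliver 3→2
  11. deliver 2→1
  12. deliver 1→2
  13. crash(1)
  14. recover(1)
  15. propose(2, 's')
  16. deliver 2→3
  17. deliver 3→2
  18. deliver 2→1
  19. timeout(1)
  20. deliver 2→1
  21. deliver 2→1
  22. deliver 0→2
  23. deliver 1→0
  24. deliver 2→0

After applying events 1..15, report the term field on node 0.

step 1 timeout(2): 2={cand,t=1,log=-}
step 2 deliver 2→3: 3={foll,t=1,log=-}
step 3 deliver 3→2: —
step 4 deliver 2→0: 0={foll,t=1,log=-}
step 5 deliver 0→2: 2={lead,t=1,log=-}
step 6 deliver 2→1: 1={foll,t=1,log=-}
step 7 deliver 1→2: —
step 8 timeout(2): 2={cand,t=2,log=-}
step 9 deliver 2→3: 3={foll,t=2,log=-}
step 10 deliver 3→2: —
step 11 deliver 2→1: 1={foll,t=2,log=-}
step 12 deliver 1→2: 2={lead,t=2,log=-}
step 13 crash(1): 1={✗foll,t=2,log=-}
step 14 recover(1): 1={foll,t=2,log=-}
step 15 propose(2,'s'): 2={lead,t=2,log=s}

1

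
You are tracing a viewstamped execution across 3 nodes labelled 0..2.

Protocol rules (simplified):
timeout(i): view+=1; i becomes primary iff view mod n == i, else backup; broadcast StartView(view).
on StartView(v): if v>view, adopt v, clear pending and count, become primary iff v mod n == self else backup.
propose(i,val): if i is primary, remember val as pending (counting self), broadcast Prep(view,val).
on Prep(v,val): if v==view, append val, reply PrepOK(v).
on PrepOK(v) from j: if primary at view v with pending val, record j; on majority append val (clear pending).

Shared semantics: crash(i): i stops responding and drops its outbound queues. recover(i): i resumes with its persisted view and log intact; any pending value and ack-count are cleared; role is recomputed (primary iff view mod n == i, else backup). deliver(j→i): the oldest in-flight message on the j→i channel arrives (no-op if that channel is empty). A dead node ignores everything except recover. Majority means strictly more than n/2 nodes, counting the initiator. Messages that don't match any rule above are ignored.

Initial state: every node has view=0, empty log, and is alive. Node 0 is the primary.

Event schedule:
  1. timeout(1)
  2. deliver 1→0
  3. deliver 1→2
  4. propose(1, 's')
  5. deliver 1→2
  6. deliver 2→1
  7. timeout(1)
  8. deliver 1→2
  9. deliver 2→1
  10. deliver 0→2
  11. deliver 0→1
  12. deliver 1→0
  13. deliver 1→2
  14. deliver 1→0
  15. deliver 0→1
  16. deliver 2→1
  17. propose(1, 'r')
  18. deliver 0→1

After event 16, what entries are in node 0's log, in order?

s

step 1 timeout(1): 1={prim,v=1,log=-}
step 2 deliver 1→0: 0={back,v=1,log=-}
step 3 deliver 1→2: 2={back,v=1,log=-}
step 4 propose(1,'s'): —
step 5 deliver 1→2: 2={back,v=1,log=s}
step 6 deliver 2→1: 1={prim,v=1,log=s}
step 7 timeout(1): 1={back,v=2,log=s}
step 8 deliver 1→2: 2={prim,v=2,log=s}
step 9 deliver 2→1: —
step 10 deliver 0→2: —
step 11 deliver 0→1: —
step 12 deliver 1→0: 0={back,v=1,log=s}
step 13 deliver 1→2: —
step 14 deliver 1→0: 0={back,v=2,log=s}
step 15 deliver 0→1: —
step 16 deliver 2→1: —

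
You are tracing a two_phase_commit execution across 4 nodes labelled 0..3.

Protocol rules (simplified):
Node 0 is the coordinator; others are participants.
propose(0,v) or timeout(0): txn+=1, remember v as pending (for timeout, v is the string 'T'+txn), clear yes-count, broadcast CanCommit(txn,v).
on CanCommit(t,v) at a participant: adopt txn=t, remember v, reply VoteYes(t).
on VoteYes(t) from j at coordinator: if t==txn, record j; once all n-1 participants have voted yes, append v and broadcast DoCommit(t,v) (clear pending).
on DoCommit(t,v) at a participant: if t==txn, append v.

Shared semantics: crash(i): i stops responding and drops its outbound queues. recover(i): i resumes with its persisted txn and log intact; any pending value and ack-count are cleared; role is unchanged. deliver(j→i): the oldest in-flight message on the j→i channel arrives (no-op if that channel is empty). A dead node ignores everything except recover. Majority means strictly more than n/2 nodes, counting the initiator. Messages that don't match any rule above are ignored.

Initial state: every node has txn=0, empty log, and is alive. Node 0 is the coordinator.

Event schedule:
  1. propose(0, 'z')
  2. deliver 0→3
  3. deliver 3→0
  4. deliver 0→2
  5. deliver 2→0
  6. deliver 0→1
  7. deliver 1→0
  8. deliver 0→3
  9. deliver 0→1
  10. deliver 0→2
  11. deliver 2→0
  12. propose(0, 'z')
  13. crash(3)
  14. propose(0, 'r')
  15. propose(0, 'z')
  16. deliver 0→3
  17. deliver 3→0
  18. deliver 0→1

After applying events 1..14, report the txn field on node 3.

1

1. propose(0,'z'):  <0:coor t1 ->
2. deliver 0→3:  <3:part t1 ->
3. deliver 3→0:  nop
4. deliver 0→2:  <2:part t1 ->
5. deliver 2→0:  nop
6. deliver 0→1:  <1:part t1 ->
7. deliver 1→0:  <0:coor t1 z>
8. deliver 0→3:  <3:part t1 z>
9. deliver 0→1:  <1:part t1 z>
10. deliver 0→2:  <2:part t1 z>
11. deliver 2→0:  nop
12. propose(0,'z'):  <0:coor t2 z>
13. crash(3):  <3:✗part t1 z>
14. propose(0,'r'):  <0:coor t3 z>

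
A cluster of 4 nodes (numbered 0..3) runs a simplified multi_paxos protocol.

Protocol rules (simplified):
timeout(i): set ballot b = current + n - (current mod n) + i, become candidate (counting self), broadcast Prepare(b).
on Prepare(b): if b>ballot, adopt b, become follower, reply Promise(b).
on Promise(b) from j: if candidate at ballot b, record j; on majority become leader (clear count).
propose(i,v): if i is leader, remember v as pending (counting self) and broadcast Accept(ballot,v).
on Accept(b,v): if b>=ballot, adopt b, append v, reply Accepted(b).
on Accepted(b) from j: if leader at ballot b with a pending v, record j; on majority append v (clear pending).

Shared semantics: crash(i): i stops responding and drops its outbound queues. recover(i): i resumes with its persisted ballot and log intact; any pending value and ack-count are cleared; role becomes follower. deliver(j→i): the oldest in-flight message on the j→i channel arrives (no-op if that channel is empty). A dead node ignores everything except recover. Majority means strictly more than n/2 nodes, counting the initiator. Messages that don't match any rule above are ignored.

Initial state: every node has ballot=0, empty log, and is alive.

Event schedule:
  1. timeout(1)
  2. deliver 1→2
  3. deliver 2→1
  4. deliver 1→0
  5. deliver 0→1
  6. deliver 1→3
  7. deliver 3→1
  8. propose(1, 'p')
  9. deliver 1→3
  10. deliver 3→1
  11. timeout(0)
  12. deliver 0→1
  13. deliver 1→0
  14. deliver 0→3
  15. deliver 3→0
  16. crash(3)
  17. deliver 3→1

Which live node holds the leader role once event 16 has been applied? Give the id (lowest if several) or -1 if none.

e1 timeout(1): 1[cand,b=5,-]
e2 deliver 1→2: 2[foll,b=5,-]
e3 deliver 2→1: ·
e4 deliver 1→0: 0[foll,b=5,-]
e5 deliver 0→1: 1[lead,b=5,-]
e6 deliver 1→3: 3[foll,b=5,-]
e7 deliver 3→1: ·
e8 propose(1,'p'): ·
e9 deliver 1→3: 3[foll,b=5,p]
e10 deliver 3→1: ·
e11 timeout(0): 0[cand,b=8,-]
e12 deliver 0→1: 1[foll,b=8,-]
e13 deliver 1→0: ·
e14 deliver 0→3: 3[foll,b=8,p]
e15 deliver 3→0: ·
e16 crash(3): 3[✗foll,b=8,p]

-1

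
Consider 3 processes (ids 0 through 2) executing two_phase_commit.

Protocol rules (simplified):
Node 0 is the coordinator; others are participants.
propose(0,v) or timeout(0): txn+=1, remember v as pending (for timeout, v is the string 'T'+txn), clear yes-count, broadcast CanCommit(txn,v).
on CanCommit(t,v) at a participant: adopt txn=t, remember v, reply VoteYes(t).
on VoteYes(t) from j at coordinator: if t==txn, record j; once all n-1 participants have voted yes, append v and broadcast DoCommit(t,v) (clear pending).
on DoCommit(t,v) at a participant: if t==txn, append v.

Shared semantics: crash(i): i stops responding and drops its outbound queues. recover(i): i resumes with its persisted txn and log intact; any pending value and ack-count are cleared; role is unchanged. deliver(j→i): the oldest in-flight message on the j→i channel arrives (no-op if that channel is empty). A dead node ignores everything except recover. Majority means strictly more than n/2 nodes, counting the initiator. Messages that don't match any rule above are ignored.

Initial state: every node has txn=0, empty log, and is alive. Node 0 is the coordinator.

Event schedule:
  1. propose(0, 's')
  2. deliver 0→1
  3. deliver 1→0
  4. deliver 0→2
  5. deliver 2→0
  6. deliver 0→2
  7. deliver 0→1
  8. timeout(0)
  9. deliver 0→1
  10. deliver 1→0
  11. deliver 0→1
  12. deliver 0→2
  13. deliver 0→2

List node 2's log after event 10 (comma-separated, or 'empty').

e1 propose(0,'s'): 0[coor,t=1,-]
e2 deliver 0→1: 1[part,t=1,-]
e3 deliver 1→0: ·
e4 deliver 0→2: 2[part,t=1,-]
e5 deliver 2→0: 0[coor,t=1,s]
e6 deliver 0→2: 2[part,t=1,s]
e7 deliver 0→1: 1[part,t=1,s]
e8 timeout(0): 0[coor,t=2,s]
e9 deliver 0→1: 1[part,t=2,s]
e10 deliver 1→0: ·

s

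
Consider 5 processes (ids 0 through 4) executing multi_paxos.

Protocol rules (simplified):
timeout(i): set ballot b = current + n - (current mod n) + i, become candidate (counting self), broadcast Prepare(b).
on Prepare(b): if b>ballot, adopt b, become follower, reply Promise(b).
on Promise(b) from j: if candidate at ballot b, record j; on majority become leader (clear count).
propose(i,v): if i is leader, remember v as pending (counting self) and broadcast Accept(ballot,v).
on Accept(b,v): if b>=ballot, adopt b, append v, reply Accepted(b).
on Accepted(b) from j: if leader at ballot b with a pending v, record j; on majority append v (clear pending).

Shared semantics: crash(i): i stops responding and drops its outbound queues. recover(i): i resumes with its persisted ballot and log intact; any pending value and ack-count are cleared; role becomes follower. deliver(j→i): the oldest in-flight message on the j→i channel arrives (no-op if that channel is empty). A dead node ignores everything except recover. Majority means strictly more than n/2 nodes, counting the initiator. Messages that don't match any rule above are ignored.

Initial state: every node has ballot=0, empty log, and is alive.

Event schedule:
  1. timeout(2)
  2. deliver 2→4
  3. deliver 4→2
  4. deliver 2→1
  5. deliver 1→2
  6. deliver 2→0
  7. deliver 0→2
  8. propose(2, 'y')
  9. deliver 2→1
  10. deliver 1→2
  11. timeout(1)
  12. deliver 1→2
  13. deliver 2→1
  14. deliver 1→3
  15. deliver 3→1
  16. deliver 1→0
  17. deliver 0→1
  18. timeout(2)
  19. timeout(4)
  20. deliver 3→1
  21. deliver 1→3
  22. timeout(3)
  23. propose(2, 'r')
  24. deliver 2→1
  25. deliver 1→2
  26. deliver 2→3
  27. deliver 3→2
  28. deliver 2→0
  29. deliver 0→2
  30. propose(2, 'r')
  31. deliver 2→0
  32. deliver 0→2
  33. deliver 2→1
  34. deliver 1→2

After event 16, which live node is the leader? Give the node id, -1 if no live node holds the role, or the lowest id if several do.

1

1. timeout(2):  <2:cand b7 ->
2. deliver 2→4:  <4:foll b7 ->
3. deliver 4→2:  nop
4. deliver 2→1:  <1:foll b7 ->
5. deliver 1→2:  <2:lead b7 ->
6. deliver 2→0:  <0:foll b7 ->
7. deliver 0→2:  nop
8. propose(2,'y'):  nop
9. deliver 2→1:  <1:foll b7 y>
10. deliver 1→2:  nop
11. timeout(1):  <1:cand b11 y>
12. deliver 1→2:  <2:foll b11 ->
13. deliver 2→1:  nop
14. deliver 1→3:  <3:foll b11 ->
15. deliver 3→1:  <1:lead b11 y>
16. deliver 1→0:  <0:foll b11 ->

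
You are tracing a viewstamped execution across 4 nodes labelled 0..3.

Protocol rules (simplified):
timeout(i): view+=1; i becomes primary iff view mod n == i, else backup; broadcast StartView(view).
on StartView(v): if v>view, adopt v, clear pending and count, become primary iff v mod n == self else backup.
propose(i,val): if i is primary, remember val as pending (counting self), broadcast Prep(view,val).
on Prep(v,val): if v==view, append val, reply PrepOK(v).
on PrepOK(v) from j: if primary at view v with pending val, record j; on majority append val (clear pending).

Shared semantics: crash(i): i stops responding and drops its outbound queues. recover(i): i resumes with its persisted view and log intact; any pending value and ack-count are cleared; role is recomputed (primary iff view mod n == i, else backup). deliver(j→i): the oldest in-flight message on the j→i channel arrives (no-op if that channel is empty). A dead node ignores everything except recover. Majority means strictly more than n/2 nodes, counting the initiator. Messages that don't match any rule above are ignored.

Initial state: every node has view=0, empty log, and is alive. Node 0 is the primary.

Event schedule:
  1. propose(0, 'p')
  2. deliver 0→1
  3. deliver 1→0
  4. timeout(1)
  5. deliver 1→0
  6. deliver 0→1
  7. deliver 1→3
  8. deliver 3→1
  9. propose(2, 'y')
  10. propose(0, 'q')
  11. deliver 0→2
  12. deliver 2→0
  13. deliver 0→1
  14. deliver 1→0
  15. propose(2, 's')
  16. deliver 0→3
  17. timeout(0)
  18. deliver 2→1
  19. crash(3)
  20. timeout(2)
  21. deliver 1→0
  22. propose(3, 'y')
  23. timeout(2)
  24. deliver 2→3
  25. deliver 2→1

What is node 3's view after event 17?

1. propose(0,'p'):  nop
2. deliver 0→1:  <1:back v0 p>
3. deliver 1→0:  nop
4. timeout(1):  <1:prim v1 p>
5. deliver 1→0:  <0:back v1 ->
6. deliver 0→1:  nop
7. deliver 1→3:  <3:back v1 ->
8. deliver 3→1:  nop
9. propose(2,'y'):  nop
10. propose(0,'q'):  nop
11. deliver 0→2:  <2:back v0 p>
12. deliver 2→0:  nop
13. deliver 0→1:  nop
14. deliver 1→0:  nop
15. propose(2,'s'):  nop
16. deliver 0→3:  nop
17. timeout(0):  <0:back v2 ->

1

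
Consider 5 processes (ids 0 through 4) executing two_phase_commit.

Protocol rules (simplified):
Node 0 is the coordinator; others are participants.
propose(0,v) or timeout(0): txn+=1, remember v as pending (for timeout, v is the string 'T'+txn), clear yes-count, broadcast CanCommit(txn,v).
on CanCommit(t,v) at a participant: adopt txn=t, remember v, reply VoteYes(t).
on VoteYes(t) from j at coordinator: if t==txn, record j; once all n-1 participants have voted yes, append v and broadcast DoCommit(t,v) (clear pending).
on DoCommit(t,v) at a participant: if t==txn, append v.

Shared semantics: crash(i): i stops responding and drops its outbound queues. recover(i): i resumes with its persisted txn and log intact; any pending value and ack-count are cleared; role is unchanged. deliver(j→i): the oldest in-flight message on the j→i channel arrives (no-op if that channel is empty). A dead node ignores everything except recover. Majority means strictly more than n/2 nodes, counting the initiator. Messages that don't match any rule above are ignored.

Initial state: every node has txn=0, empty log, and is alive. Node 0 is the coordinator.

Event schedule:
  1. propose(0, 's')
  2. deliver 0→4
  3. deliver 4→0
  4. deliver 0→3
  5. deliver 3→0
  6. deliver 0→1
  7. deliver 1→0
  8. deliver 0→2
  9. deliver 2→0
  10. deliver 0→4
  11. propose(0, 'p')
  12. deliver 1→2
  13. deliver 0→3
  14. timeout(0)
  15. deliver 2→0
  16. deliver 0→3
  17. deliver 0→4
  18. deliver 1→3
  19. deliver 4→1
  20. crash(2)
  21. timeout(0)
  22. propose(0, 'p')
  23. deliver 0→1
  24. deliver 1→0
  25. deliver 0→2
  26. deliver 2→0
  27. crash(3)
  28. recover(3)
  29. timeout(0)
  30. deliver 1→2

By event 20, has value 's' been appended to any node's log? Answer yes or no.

1. propose(0,'s'):  <0:coor t1 ->
2. deliver 0→4:  <4:part t1 ->
3. deliver 4→0:  nop
4. deliver 0→3:  <3:part t1 ->
5. deliver 3→0:  nop
6. deliver 0→1:  <1:part t1 ->
7. deliver 1→0:  nop
8. deliver 0→2:  <2:part t1 ->
9. deliver 2→0:  <0:coor t1 s>
10. deliver 0→4:  <4:part t1 s>
11. propose(0,'p'):  <0:coor t2 s>
12. deliver 1→2:  nop
13. deliver 0→3:  <3:part t1 s>
14. timeout(0):  <0:coor t3 s>
15. deliver 2→0:  nop
16. deliver 0→3:  <3:part t2 s>
17. deliver 0→4:  <4:part t2 s>
18. deliver 1→3:  nop
19. deliver 4→1:  nop
20. crash(2):  <2:✗part t1 ->

yes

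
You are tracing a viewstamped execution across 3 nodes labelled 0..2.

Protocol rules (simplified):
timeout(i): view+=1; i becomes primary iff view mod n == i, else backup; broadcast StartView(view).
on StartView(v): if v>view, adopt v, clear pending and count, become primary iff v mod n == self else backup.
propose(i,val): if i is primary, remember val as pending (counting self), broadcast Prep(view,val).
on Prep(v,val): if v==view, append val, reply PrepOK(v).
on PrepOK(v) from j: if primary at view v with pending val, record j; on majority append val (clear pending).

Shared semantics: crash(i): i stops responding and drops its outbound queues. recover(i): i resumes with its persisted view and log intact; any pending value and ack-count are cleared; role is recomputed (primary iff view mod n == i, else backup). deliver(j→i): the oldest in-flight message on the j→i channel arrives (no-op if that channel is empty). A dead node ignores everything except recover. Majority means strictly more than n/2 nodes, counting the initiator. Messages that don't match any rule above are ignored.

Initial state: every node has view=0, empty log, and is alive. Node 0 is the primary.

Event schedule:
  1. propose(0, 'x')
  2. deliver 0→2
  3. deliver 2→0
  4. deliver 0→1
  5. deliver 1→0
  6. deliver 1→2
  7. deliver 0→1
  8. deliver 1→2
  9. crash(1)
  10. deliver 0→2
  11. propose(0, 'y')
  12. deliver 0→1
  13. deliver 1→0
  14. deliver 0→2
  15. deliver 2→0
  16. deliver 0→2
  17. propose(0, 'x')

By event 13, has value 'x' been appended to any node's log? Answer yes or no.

yes

1. propose(0,'x'):  nop
2. deliver 0→2:  <2:back v0 x>
3. deliver 2→0:  <0:prim v0 x>
4. deliver 0→1:  <1:back v0 x>
5. deliver 1→0:  nop
6. deliver 1→2:  nop
7. deliver 0→1:  nop
8. deliver 1→2:  nop
9. crash(1):  <1:✗back v0 x>
10. deliver 0→2:  nop
11. propose(0,'y'):  nop
12. deliver 0→1:  nop
13. deliver 1→0:  nop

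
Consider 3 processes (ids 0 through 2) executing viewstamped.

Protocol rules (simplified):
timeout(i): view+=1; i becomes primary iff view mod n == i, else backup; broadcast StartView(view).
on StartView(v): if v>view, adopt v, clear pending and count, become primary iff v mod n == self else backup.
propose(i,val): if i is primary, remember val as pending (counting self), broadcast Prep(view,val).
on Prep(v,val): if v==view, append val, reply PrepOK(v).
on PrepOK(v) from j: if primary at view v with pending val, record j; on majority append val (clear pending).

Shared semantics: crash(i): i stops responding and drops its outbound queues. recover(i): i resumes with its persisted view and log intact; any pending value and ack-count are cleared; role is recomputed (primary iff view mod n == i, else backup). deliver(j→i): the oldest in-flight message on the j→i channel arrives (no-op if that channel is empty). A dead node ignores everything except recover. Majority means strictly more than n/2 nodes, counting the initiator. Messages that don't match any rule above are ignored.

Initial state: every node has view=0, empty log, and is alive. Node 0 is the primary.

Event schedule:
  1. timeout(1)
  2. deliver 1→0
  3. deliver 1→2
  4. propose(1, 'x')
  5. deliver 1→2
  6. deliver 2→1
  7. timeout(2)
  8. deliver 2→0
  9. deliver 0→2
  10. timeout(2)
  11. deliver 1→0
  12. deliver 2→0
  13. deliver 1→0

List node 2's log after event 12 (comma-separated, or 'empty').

step 1 timeout(1): 1={prim,v=1,log=-}
step 2 deliver 1→0: 0={back,v=1,log=-}
step 3 deliver 1→2: 2={back,v=1,log=-}
step 4 propose(1,'x'): —
step 5 deliver 1→2: 2={back,v=1,log=x}
step 6 deliver 2→1: 1={prim,v=1,log=x}
step 7 timeout(2): 2={prim,v=2,log=x}
step 8 deliver 2→0: 0={back,v=2,log=-}
step 9 deliver 0→2: —
step 10 timeout(2): 2={back,v=3,log=x}
step 11 deliver 1→0: —
step 12 deliver 2→0: 0={prim,v=3,log=-}

x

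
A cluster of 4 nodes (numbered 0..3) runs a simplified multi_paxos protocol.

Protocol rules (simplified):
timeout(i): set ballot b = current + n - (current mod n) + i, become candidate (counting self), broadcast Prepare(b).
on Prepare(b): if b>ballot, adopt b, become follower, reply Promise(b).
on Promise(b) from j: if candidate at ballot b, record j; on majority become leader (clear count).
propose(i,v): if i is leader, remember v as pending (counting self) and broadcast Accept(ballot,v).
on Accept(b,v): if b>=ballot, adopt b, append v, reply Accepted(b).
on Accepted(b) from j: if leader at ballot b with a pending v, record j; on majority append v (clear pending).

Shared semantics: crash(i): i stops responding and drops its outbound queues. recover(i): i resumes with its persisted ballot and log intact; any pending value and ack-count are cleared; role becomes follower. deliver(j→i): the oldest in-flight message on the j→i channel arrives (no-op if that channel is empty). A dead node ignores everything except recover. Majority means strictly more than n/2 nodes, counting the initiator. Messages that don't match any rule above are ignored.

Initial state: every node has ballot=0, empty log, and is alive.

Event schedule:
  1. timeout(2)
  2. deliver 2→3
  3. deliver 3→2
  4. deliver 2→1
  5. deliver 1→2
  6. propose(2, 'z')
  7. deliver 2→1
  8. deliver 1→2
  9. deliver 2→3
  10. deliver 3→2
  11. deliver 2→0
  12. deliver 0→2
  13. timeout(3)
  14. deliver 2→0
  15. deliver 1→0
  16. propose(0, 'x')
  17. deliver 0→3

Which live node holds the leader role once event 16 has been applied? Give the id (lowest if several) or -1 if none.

step 1 timeout(2): 2={cand,b=6,log=-}
step 2 deliver 2→3: 3={foll,b=6,log=-}
step 3 deliver 3→2: —
step 4 deliver 2→1: 1={foll,b=6,log=-}
step 5 deliver 1→2: 2={lead,b=6,log=-}
step 6 propose(2,'z'): —
step 7 deliver 2→1: 1={foll,b=6,log=z}
step 8 deliver 1→2: —
step 9 deliver 2→3: 3={foll,b=6,log=z}
step 10 deliver 3→2: 2={lead,b=6,log=z}
step 11 deliver 2→0: 0={foll,b=6,log=-}
step 12 deliver 0→2: —
step 13 timeout(3): 3={cand,b=11,log=z}
step 14 deliver 2→0: 0={foll,b=6,log=z}
step 15 deliver 1→0: —
step 16 propose(0,'x'): —

2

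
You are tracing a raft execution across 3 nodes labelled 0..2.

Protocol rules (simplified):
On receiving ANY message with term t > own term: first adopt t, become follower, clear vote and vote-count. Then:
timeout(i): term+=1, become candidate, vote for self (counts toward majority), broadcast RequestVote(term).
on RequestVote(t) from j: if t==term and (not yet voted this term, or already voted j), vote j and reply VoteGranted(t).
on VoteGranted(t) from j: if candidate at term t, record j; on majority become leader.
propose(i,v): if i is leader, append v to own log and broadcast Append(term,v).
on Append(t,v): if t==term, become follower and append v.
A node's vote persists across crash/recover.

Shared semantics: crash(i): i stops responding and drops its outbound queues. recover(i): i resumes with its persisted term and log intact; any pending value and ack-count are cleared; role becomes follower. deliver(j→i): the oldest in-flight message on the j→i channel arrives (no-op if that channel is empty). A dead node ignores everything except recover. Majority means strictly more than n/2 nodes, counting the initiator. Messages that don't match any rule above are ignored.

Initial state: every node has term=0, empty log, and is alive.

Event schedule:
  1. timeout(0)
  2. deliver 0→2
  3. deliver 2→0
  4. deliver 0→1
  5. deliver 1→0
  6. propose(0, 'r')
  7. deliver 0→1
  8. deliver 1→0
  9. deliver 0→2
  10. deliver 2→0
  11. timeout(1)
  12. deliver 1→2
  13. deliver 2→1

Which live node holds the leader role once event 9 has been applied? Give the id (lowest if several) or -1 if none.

step 1 timeout(0): 0={cand,t=1,log=-}
step 2 deliver 0→2: 2={foll,t=1,log=-}
step 3 deliver 2→0: 0={lead,t=1,log=-}
step 4 deliver 0→1: 1={foll,t=1,log=-}
step 5 deliver 1→0: —
step 6 propose(0,'r'): 0={lead,t=1,log=r}
step 7 deliver 0→1: 1={foll,t=1,log=r}
step 8 deliver 1→0: —
step 9 deliver 0→2: 2={foll,t=1,log=r}

0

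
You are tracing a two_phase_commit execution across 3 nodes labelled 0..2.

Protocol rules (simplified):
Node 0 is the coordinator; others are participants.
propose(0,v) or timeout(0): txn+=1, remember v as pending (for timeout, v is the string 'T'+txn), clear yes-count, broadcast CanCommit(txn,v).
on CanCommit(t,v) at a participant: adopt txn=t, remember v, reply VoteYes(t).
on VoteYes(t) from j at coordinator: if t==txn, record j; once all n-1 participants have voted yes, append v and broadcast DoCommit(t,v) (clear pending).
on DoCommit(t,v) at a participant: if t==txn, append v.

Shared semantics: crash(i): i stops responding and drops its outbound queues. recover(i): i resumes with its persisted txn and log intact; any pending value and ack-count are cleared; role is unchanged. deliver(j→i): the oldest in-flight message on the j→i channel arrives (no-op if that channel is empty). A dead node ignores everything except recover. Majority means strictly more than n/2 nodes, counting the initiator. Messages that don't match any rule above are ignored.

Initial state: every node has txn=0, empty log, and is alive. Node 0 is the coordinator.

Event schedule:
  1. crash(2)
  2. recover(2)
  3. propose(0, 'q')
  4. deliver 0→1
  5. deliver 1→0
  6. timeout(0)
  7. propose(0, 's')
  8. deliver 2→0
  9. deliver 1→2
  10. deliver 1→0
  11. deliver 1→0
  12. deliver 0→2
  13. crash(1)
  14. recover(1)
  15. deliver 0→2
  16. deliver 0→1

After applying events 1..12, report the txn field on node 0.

3

e1 crash(2): 2[✗part,t=0,-]
e2 recover(2): 2[part,t=0,-]
e3 propose(0,'q'): 0[coor,t=1,-]
e4 deliver 0→1: 1[part,t=1,-]
e5 deliver 1→0: ·
e6 timeout(0): 0[coor,t=2,-]
e7 propose(0,'s'): 0[coor,t=3,-]
e8 deliver 2→0: ·
e9 deliver 1→2: ·
e10 deliver 1→0: ·
e11 deliver 1→0: ·
e12 deliver 0→2: 2[part,t=1,-]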